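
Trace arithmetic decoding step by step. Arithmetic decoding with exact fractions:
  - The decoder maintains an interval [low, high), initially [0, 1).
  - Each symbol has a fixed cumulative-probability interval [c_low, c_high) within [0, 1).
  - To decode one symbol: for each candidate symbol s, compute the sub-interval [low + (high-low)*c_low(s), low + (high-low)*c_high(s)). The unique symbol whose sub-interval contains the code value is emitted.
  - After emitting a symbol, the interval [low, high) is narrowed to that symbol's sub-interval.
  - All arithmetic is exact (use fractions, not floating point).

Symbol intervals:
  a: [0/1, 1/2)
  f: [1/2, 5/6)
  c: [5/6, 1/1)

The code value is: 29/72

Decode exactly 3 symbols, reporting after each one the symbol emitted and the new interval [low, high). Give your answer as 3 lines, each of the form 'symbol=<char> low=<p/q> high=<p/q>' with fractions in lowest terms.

Answer: symbol=a low=0/1 high=1/2
symbol=f low=1/4 high=5/12
symbol=c low=7/18 high=5/12

Derivation:
Step 1: interval [0/1, 1/1), width = 1/1 - 0/1 = 1/1
  'a': [0/1 + 1/1*0/1, 0/1 + 1/1*1/2) = [0/1, 1/2) <- contains code 29/72
  'f': [0/1 + 1/1*1/2, 0/1 + 1/1*5/6) = [1/2, 5/6)
  'c': [0/1 + 1/1*5/6, 0/1 + 1/1*1/1) = [5/6, 1/1)
  emit 'a', narrow to [0/1, 1/2)
Step 2: interval [0/1, 1/2), width = 1/2 - 0/1 = 1/2
  'a': [0/1 + 1/2*0/1, 0/1 + 1/2*1/2) = [0/1, 1/4)
  'f': [0/1 + 1/2*1/2, 0/1 + 1/2*5/6) = [1/4, 5/12) <- contains code 29/72
  'c': [0/1 + 1/2*5/6, 0/1 + 1/2*1/1) = [5/12, 1/2)
  emit 'f', narrow to [1/4, 5/12)
Step 3: interval [1/4, 5/12), width = 5/12 - 1/4 = 1/6
  'a': [1/4 + 1/6*0/1, 1/4 + 1/6*1/2) = [1/4, 1/3)
  'f': [1/4 + 1/6*1/2, 1/4 + 1/6*5/6) = [1/3, 7/18)
  'c': [1/4 + 1/6*5/6, 1/4 + 1/6*1/1) = [7/18, 5/12) <- contains code 29/72
  emit 'c', narrow to [7/18, 5/12)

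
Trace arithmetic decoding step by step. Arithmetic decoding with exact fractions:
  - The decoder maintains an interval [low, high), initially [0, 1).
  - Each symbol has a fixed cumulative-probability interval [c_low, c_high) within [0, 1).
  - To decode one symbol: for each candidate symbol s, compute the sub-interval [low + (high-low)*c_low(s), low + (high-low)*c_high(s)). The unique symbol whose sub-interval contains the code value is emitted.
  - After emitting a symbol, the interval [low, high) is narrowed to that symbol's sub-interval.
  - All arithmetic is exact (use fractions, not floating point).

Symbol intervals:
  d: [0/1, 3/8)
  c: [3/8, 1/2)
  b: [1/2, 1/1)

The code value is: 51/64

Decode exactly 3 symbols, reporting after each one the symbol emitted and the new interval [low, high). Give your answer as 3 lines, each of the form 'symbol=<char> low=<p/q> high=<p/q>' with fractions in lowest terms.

Step 1: interval [0/1, 1/1), width = 1/1 - 0/1 = 1/1
  'd': [0/1 + 1/1*0/1, 0/1 + 1/1*3/8) = [0/1, 3/8)
  'c': [0/1 + 1/1*3/8, 0/1 + 1/1*1/2) = [3/8, 1/2)
  'b': [0/1 + 1/1*1/2, 0/1 + 1/1*1/1) = [1/2, 1/1) <- contains code 51/64
  emit 'b', narrow to [1/2, 1/1)
Step 2: interval [1/2, 1/1), width = 1/1 - 1/2 = 1/2
  'd': [1/2 + 1/2*0/1, 1/2 + 1/2*3/8) = [1/2, 11/16)
  'c': [1/2 + 1/2*3/8, 1/2 + 1/2*1/2) = [11/16, 3/4)
  'b': [1/2 + 1/2*1/2, 1/2 + 1/2*1/1) = [3/4, 1/1) <- contains code 51/64
  emit 'b', narrow to [3/4, 1/1)
Step 3: interval [3/4, 1/1), width = 1/1 - 3/4 = 1/4
  'd': [3/4 + 1/4*0/1, 3/4 + 1/4*3/8) = [3/4, 27/32) <- contains code 51/64
  'c': [3/4 + 1/4*3/8, 3/4 + 1/4*1/2) = [27/32, 7/8)
  'b': [3/4 + 1/4*1/2, 3/4 + 1/4*1/1) = [7/8, 1/1)
  emit 'd', narrow to [3/4, 27/32)

Answer: symbol=b low=1/2 high=1/1
symbol=b low=3/4 high=1/1
symbol=d low=3/4 high=27/32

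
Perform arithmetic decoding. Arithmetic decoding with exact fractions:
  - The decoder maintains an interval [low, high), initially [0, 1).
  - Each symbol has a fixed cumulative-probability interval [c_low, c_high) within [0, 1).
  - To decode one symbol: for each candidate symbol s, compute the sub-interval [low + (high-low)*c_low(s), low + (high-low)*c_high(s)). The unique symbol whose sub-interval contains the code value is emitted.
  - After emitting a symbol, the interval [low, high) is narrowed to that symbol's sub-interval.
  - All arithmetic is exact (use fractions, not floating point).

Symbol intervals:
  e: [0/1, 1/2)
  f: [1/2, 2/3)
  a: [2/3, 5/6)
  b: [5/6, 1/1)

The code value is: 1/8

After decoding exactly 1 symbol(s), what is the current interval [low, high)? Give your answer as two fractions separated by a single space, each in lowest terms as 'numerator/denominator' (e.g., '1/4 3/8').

Step 1: interval [0/1, 1/1), width = 1/1 - 0/1 = 1/1
  'e': [0/1 + 1/1*0/1, 0/1 + 1/1*1/2) = [0/1, 1/2) <- contains code 1/8
  'f': [0/1 + 1/1*1/2, 0/1 + 1/1*2/3) = [1/2, 2/3)
  'a': [0/1 + 1/1*2/3, 0/1 + 1/1*5/6) = [2/3, 5/6)
  'b': [0/1 + 1/1*5/6, 0/1 + 1/1*1/1) = [5/6, 1/1)
  emit 'e', narrow to [0/1, 1/2)

Answer: 0/1 1/2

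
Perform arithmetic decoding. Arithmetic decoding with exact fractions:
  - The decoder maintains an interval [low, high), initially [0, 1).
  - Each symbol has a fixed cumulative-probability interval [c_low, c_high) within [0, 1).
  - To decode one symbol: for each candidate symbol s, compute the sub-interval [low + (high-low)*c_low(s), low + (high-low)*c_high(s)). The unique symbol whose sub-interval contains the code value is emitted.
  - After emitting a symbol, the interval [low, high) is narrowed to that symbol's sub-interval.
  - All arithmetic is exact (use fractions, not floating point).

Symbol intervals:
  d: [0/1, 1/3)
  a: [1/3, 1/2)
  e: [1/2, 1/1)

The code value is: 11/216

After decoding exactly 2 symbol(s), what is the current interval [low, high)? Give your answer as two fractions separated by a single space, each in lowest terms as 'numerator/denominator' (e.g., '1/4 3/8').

Answer: 0/1 1/9

Derivation:
Step 1: interval [0/1, 1/1), width = 1/1 - 0/1 = 1/1
  'd': [0/1 + 1/1*0/1, 0/1 + 1/1*1/3) = [0/1, 1/3) <- contains code 11/216
  'a': [0/1 + 1/1*1/3, 0/1 + 1/1*1/2) = [1/3, 1/2)
  'e': [0/1 + 1/1*1/2, 0/1 + 1/1*1/1) = [1/2, 1/1)
  emit 'd', narrow to [0/1, 1/3)
Step 2: interval [0/1, 1/3), width = 1/3 - 0/1 = 1/3
  'd': [0/1 + 1/3*0/1, 0/1 + 1/3*1/3) = [0/1, 1/9) <- contains code 11/216
  'a': [0/1 + 1/3*1/3, 0/1 + 1/3*1/2) = [1/9, 1/6)
  'e': [0/1 + 1/3*1/2, 0/1 + 1/3*1/1) = [1/6, 1/3)
  emit 'd', narrow to [0/1, 1/9)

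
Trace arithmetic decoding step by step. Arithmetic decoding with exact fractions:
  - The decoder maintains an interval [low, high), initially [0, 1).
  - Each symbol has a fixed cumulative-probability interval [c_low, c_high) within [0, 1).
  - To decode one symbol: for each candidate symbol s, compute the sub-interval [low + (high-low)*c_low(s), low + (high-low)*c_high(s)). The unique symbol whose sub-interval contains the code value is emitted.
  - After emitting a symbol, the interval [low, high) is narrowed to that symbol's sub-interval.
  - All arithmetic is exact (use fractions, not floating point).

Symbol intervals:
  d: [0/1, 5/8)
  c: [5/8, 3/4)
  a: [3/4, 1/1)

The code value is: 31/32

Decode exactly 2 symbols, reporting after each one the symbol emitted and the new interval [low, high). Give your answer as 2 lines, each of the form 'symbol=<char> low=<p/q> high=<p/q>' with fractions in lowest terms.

Step 1: interval [0/1, 1/1), width = 1/1 - 0/1 = 1/1
  'd': [0/1 + 1/1*0/1, 0/1 + 1/1*5/8) = [0/1, 5/8)
  'c': [0/1 + 1/1*5/8, 0/1 + 1/1*3/4) = [5/8, 3/4)
  'a': [0/1 + 1/1*3/4, 0/1 + 1/1*1/1) = [3/4, 1/1) <- contains code 31/32
  emit 'a', narrow to [3/4, 1/1)
Step 2: interval [3/4, 1/1), width = 1/1 - 3/4 = 1/4
  'd': [3/4 + 1/4*0/1, 3/4 + 1/4*5/8) = [3/4, 29/32)
  'c': [3/4 + 1/4*5/8, 3/4 + 1/4*3/4) = [29/32, 15/16)
  'a': [3/4 + 1/4*3/4, 3/4 + 1/4*1/1) = [15/16, 1/1) <- contains code 31/32
  emit 'a', narrow to [15/16, 1/1)

Answer: symbol=a low=3/4 high=1/1
symbol=a low=15/16 high=1/1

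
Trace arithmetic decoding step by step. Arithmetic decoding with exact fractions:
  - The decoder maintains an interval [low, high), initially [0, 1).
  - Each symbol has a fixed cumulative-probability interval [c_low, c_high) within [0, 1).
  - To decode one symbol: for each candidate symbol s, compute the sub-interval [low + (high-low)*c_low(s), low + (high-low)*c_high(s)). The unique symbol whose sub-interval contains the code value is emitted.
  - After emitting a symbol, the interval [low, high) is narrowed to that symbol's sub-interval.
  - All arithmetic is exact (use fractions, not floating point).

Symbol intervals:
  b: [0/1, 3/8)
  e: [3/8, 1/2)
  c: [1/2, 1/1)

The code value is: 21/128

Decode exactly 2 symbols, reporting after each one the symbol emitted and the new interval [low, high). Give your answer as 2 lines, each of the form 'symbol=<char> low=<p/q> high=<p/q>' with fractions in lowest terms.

Step 1: interval [0/1, 1/1), width = 1/1 - 0/1 = 1/1
  'b': [0/1 + 1/1*0/1, 0/1 + 1/1*3/8) = [0/1, 3/8) <- contains code 21/128
  'e': [0/1 + 1/1*3/8, 0/1 + 1/1*1/2) = [3/8, 1/2)
  'c': [0/1 + 1/1*1/2, 0/1 + 1/1*1/1) = [1/2, 1/1)
  emit 'b', narrow to [0/1, 3/8)
Step 2: interval [0/1, 3/8), width = 3/8 - 0/1 = 3/8
  'b': [0/1 + 3/8*0/1, 0/1 + 3/8*3/8) = [0/1, 9/64)
  'e': [0/1 + 3/8*3/8, 0/1 + 3/8*1/2) = [9/64, 3/16) <- contains code 21/128
  'c': [0/1 + 3/8*1/2, 0/1 + 3/8*1/1) = [3/16, 3/8)
  emit 'e', narrow to [9/64, 3/16)

Answer: symbol=b low=0/1 high=3/8
symbol=e low=9/64 high=3/16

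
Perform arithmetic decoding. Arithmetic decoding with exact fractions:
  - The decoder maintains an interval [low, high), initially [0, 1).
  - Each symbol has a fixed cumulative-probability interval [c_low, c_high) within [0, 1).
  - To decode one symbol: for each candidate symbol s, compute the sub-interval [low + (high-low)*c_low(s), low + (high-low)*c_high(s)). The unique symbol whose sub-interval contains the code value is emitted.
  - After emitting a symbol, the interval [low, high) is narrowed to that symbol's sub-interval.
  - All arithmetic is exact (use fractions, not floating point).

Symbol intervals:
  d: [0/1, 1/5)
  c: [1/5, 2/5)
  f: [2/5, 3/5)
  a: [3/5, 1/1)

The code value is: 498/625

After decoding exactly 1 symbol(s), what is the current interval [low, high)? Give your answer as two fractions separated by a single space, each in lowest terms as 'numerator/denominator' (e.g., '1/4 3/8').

Answer: 3/5 1/1

Derivation:
Step 1: interval [0/1, 1/1), width = 1/1 - 0/1 = 1/1
  'd': [0/1 + 1/1*0/1, 0/1 + 1/1*1/5) = [0/1, 1/5)
  'c': [0/1 + 1/1*1/5, 0/1 + 1/1*2/5) = [1/5, 2/5)
  'f': [0/1 + 1/1*2/5, 0/1 + 1/1*3/5) = [2/5, 3/5)
  'a': [0/1 + 1/1*3/5, 0/1 + 1/1*1/1) = [3/5, 1/1) <- contains code 498/625
  emit 'a', narrow to [3/5, 1/1)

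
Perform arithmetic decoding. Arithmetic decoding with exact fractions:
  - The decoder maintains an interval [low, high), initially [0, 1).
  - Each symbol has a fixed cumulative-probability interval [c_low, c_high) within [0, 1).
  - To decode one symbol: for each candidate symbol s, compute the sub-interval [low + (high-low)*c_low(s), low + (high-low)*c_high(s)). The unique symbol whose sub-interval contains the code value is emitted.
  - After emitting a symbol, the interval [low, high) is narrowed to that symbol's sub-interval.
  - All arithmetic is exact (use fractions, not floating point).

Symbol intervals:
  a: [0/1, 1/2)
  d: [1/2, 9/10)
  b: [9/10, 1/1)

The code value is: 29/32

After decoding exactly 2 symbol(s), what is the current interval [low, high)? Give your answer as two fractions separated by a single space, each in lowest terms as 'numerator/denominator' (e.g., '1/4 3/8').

Answer: 9/10 19/20

Derivation:
Step 1: interval [0/1, 1/1), width = 1/1 - 0/1 = 1/1
  'a': [0/1 + 1/1*0/1, 0/1 + 1/1*1/2) = [0/1, 1/2)
  'd': [0/1 + 1/1*1/2, 0/1 + 1/1*9/10) = [1/2, 9/10)
  'b': [0/1 + 1/1*9/10, 0/1 + 1/1*1/1) = [9/10, 1/1) <- contains code 29/32
  emit 'b', narrow to [9/10, 1/1)
Step 2: interval [9/10, 1/1), width = 1/1 - 9/10 = 1/10
  'a': [9/10 + 1/10*0/1, 9/10 + 1/10*1/2) = [9/10, 19/20) <- contains code 29/32
  'd': [9/10 + 1/10*1/2, 9/10 + 1/10*9/10) = [19/20, 99/100)
  'b': [9/10 + 1/10*9/10, 9/10 + 1/10*1/1) = [99/100, 1/1)
  emit 'a', narrow to [9/10, 19/20)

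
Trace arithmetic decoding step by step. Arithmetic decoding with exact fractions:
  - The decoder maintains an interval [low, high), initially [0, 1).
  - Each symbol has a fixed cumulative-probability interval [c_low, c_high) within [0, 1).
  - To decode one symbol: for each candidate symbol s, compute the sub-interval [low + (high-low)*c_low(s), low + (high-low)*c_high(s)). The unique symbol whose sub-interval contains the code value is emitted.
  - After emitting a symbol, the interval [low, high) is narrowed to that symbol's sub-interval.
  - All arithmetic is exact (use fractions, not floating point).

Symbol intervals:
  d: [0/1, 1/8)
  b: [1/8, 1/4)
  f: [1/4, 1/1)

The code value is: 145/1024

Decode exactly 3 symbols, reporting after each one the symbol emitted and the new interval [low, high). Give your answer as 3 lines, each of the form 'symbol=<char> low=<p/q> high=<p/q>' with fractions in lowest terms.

Step 1: interval [0/1, 1/1), width = 1/1 - 0/1 = 1/1
  'd': [0/1 + 1/1*0/1, 0/1 + 1/1*1/8) = [0/1, 1/8)
  'b': [0/1 + 1/1*1/8, 0/1 + 1/1*1/4) = [1/8, 1/4) <- contains code 145/1024
  'f': [0/1 + 1/1*1/4, 0/1 + 1/1*1/1) = [1/4, 1/1)
  emit 'b', narrow to [1/8, 1/4)
Step 2: interval [1/8, 1/4), width = 1/4 - 1/8 = 1/8
  'd': [1/8 + 1/8*0/1, 1/8 + 1/8*1/8) = [1/8, 9/64)
  'b': [1/8 + 1/8*1/8, 1/8 + 1/8*1/4) = [9/64, 5/32) <- contains code 145/1024
  'f': [1/8 + 1/8*1/4, 1/8 + 1/8*1/1) = [5/32, 1/4)
  emit 'b', narrow to [9/64, 5/32)
Step 3: interval [9/64, 5/32), width = 5/32 - 9/64 = 1/64
  'd': [9/64 + 1/64*0/1, 9/64 + 1/64*1/8) = [9/64, 73/512) <- contains code 145/1024
  'b': [9/64 + 1/64*1/8, 9/64 + 1/64*1/4) = [73/512, 37/256)
  'f': [9/64 + 1/64*1/4, 9/64 + 1/64*1/1) = [37/256, 5/32)
  emit 'd', narrow to [9/64, 73/512)

Answer: symbol=b low=1/8 high=1/4
symbol=b low=9/64 high=5/32
symbol=d low=9/64 high=73/512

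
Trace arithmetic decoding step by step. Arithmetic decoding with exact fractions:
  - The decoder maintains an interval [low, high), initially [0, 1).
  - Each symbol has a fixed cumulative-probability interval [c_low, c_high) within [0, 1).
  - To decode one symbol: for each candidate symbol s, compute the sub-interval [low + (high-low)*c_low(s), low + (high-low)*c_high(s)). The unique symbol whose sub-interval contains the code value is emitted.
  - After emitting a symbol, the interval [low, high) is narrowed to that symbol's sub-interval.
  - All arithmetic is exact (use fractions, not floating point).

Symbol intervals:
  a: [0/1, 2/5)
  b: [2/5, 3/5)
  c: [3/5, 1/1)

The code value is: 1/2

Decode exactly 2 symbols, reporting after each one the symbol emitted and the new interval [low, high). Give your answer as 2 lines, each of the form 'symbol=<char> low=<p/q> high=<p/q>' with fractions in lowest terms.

Answer: symbol=b low=2/5 high=3/5
symbol=b low=12/25 high=13/25

Derivation:
Step 1: interval [0/1, 1/1), width = 1/1 - 0/1 = 1/1
  'a': [0/1 + 1/1*0/1, 0/1 + 1/1*2/5) = [0/1, 2/5)
  'b': [0/1 + 1/1*2/5, 0/1 + 1/1*3/5) = [2/5, 3/5) <- contains code 1/2
  'c': [0/1 + 1/1*3/5, 0/1 + 1/1*1/1) = [3/5, 1/1)
  emit 'b', narrow to [2/5, 3/5)
Step 2: interval [2/5, 3/5), width = 3/5 - 2/5 = 1/5
  'a': [2/5 + 1/5*0/1, 2/5 + 1/5*2/5) = [2/5, 12/25)
  'b': [2/5 + 1/5*2/5, 2/5 + 1/5*3/5) = [12/25, 13/25) <- contains code 1/2
  'c': [2/5 + 1/5*3/5, 2/5 + 1/5*1/1) = [13/25, 3/5)
  emit 'b', narrow to [12/25, 13/25)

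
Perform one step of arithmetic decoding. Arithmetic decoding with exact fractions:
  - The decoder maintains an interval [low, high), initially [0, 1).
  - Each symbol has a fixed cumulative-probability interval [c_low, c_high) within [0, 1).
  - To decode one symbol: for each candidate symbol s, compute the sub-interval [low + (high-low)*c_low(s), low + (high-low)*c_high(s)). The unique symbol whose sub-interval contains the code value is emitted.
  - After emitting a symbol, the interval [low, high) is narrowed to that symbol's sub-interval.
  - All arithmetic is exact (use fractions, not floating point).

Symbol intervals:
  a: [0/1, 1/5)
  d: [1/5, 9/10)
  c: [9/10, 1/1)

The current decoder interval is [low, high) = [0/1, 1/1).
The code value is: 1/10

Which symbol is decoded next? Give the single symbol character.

Interval width = high − low = 1/1 − 0/1 = 1/1
Scaled code = (code − low) / width = (1/10 − 0/1) / 1/1 = 1/10
  a: [0/1, 1/5) ← scaled code falls here ✓
  d: [1/5, 9/10) 
  c: [9/10, 1/1) 

Answer: a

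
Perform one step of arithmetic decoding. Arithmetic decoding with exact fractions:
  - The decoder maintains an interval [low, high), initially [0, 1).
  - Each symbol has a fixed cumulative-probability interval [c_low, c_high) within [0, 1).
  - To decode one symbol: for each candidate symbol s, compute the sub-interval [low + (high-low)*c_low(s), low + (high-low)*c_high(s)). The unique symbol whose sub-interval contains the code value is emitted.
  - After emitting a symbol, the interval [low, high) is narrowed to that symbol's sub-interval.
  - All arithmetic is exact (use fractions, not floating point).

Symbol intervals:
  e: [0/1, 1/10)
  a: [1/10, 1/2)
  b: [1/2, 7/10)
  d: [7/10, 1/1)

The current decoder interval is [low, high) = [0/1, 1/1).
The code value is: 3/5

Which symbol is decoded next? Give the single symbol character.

Answer: b

Derivation:
Interval width = high − low = 1/1 − 0/1 = 1/1
Scaled code = (code − low) / width = (3/5 − 0/1) / 1/1 = 3/5
  e: [0/1, 1/10) 
  a: [1/10, 1/2) 
  b: [1/2, 7/10) ← scaled code falls here ✓
  d: [7/10, 1/1) 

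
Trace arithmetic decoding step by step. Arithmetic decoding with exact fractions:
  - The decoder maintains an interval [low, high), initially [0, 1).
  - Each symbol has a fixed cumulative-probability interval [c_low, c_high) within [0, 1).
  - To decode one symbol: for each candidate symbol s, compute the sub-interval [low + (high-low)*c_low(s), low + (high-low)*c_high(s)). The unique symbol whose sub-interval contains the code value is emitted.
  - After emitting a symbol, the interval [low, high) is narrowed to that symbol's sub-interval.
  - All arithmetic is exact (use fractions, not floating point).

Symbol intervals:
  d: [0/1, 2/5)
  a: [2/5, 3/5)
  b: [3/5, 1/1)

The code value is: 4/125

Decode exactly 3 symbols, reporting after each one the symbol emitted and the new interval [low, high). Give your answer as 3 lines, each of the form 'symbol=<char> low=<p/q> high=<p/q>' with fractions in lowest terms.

Answer: symbol=d low=0/1 high=2/5
symbol=d low=0/1 high=4/25
symbol=d low=0/1 high=8/125

Derivation:
Step 1: interval [0/1, 1/1), width = 1/1 - 0/1 = 1/1
  'd': [0/1 + 1/1*0/1, 0/1 + 1/1*2/5) = [0/1, 2/5) <- contains code 4/125
  'a': [0/1 + 1/1*2/5, 0/1 + 1/1*3/5) = [2/5, 3/5)
  'b': [0/1 + 1/1*3/5, 0/1 + 1/1*1/1) = [3/5, 1/1)
  emit 'd', narrow to [0/1, 2/5)
Step 2: interval [0/1, 2/5), width = 2/5 - 0/1 = 2/5
  'd': [0/1 + 2/5*0/1, 0/1 + 2/5*2/5) = [0/1, 4/25) <- contains code 4/125
  'a': [0/1 + 2/5*2/5, 0/1 + 2/5*3/5) = [4/25, 6/25)
  'b': [0/1 + 2/5*3/5, 0/1 + 2/5*1/1) = [6/25, 2/5)
  emit 'd', narrow to [0/1, 4/25)
Step 3: interval [0/1, 4/25), width = 4/25 - 0/1 = 4/25
  'd': [0/1 + 4/25*0/1, 0/1 + 4/25*2/5) = [0/1, 8/125) <- contains code 4/125
  'a': [0/1 + 4/25*2/5, 0/1 + 4/25*3/5) = [8/125, 12/125)
  'b': [0/1 + 4/25*3/5, 0/1 + 4/25*1/1) = [12/125, 4/25)
  emit 'd', narrow to [0/1, 8/125)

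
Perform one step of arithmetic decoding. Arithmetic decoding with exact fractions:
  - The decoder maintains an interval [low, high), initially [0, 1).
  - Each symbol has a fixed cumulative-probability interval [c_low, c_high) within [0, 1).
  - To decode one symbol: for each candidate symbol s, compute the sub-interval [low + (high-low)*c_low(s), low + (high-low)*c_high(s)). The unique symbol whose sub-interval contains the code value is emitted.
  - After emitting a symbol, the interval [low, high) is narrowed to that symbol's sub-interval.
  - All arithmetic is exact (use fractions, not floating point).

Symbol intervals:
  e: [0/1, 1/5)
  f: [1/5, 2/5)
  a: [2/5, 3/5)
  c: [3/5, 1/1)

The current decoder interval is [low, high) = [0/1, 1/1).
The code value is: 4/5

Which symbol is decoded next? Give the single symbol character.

Interval width = high − low = 1/1 − 0/1 = 1/1
Scaled code = (code − low) / width = (4/5 − 0/1) / 1/1 = 4/5
  e: [0/1, 1/5) 
  f: [1/5, 2/5) 
  a: [2/5, 3/5) 
  c: [3/5, 1/1) ← scaled code falls here ✓

Answer: c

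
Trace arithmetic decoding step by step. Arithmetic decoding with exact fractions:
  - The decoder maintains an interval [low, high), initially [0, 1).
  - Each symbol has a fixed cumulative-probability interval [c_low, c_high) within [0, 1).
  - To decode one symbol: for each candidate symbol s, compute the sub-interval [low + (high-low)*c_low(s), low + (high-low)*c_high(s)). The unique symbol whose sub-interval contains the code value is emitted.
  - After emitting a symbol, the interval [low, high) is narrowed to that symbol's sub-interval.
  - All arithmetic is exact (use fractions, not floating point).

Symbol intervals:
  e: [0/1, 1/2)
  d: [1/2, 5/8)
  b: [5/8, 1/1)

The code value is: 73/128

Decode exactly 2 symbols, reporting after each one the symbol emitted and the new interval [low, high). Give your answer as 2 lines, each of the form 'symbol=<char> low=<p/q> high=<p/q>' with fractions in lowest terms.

Step 1: interval [0/1, 1/1), width = 1/1 - 0/1 = 1/1
  'e': [0/1 + 1/1*0/1, 0/1 + 1/1*1/2) = [0/1, 1/2)
  'd': [0/1 + 1/1*1/2, 0/1 + 1/1*5/8) = [1/2, 5/8) <- contains code 73/128
  'b': [0/1 + 1/1*5/8, 0/1 + 1/1*1/1) = [5/8, 1/1)
  emit 'd', narrow to [1/2, 5/8)
Step 2: interval [1/2, 5/8), width = 5/8 - 1/2 = 1/8
  'e': [1/2 + 1/8*0/1, 1/2 + 1/8*1/2) = [1/2, 9/16)
  'd': [1/2 + 1/8*1/2, 1/2 + 1/8*5/8) = [9/16, 37/64) <- contains code 73/128
  'b': [1/2 + 1/8*5/8, 1/2 + 1/8*1/1) = [37/64, 5/8)
  emit 'd', narrow to [9/16, 37/64)

Answer: symbol=d low=1/2 high=5/8
symbol=d low=9/16 high=37/64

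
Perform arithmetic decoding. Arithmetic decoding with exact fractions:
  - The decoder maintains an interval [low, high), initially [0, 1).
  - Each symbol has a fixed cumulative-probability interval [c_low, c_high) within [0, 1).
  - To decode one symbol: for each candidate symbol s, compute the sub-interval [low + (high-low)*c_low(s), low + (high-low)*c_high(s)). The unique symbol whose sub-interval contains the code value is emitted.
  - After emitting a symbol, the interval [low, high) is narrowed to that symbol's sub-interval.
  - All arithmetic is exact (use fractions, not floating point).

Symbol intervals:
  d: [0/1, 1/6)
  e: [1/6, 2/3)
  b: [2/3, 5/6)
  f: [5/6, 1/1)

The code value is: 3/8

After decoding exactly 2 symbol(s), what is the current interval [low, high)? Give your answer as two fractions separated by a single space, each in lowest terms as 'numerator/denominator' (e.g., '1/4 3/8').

Step 1: interval [0/1, 1/1), width = 1/1 - 0/1 = 1/1
  'd': [0/1 + 1/1*0/1, 0/1 + 1/1*1/6) = [0/1, 1/6)
  'e': [0/1 + 1/1*1/6, 0/1 + 1/1*2/3) = [1/6, 2/3) <- contains code 3/8
  'b': [0/1 + 1/1*2/3, 0/1 + 1/1*5/6) = [2/3, 5/6)
  'f': [0/1 + 1/1*5/6, 0/1 + 1/1*1/1) = [5/6, 1/1)
  emit 'e', narrow to [1/6, 2/3)
Step 2: interval [1/6, 2/3), width = 2/3 - 1/6 = 1/2
  'd': [1/6 + 1/2*0/1, 1/6 + 1/2*1/6) = [1/6, 1/4)
  'e': [1/6 + 1/2*1/6, 1/6 + 1/2*2/3) = [1/4, 1/2) <- contains code 3/8
  'b': [1/6 + 1/2*2/3, 1/6 + 1/2*5/6) = [1/2, 7/12)
  'f': [1/6 + 1/2*5/6, 1/6 + 1/2*1/1) = [7/12, 2/3)
  emit 'e', narrow to [1/4, 1/2)

Answer: 1/4 1/2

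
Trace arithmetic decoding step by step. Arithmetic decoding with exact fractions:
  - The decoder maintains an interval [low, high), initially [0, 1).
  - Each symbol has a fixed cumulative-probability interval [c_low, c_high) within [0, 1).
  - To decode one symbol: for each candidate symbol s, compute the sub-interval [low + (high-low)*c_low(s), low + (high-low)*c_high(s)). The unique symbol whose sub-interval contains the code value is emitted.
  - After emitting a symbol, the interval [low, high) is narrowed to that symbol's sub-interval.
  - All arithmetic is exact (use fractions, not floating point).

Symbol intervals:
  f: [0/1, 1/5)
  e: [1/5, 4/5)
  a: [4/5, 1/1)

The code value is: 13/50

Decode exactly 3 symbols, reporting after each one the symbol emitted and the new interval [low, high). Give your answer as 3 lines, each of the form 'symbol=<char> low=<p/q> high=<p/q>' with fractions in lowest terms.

Answer: symbol=e low=1/5 high=4/5
symbol=f low=1/5 high=8/25
symbol=e low=28/125 high=37/125

Derivation:
Step 1: interval [0/1, 1/1), width = 1/1 - 0/1 = 1/1
  'f': [0/1 + 1/1*0/1, 0/1 + 1/1*1/5) = [0/1, 1/5)
  'e': [0/1 + 1/1*1/5, 0/1 + 1/1*4/5) = [1/5, 4/5) <- contains code 13/50
  'a': [0/1 + 1/1*4/5, 0/1 + 1/1*1/1) = [4/5, 1/1)
  emit 'e', narrow to [1/5, 4/5)
Step 2: interval [1/5, 4/5), width = 4/5 - 1/5 = 3/5
  'f': [1/5 + 3/5*0/1, 1/5 + 3/5*1/5) = [1/5, 8/25) <- contains code 13/50
  'e': [1/5 + 3/5*1/5, 1/5 + 3/5*4/5) = [8/25, 17/25)
  'a': [1/5 + 3/5*4/5, 1/5 + 3/5*1/1) = [17/25, 4/5)
  emit 'f', narrow to [1/5, 8/25)
Step 3: interval [1/5, 8/25), width = 8/25 - 1/5 = 3/25
  'f': [1/5 + 3/25*0/1, 1/5 + 3/25*1/5) = [1/5, 28/125)
  'e': [1/5 + 3/25*1/5, 1/5 + 3/25*4/5) = [28/125, 37/125) <- contains code 13/50
  'a': [1/5 + 3/25*4/5, 1/5 + 3/25*1/1) = [37/125, 8/25)
  emit 'e', narrow to [28/125, 37/125)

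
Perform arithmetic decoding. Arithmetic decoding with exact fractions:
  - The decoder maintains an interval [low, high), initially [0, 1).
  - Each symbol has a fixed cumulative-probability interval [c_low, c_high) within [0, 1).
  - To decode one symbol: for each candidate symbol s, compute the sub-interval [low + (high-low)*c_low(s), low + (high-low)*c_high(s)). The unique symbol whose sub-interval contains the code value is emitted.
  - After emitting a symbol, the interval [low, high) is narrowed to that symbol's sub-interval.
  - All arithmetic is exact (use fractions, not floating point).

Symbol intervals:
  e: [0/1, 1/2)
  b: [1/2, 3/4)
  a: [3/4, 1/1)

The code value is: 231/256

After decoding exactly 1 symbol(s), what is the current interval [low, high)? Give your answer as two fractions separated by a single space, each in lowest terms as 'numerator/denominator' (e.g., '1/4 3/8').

Step 1: interval [0/1, 1/1), width = 1/1 - 0/1 = 1/1
  'e': [0/1 + 1/1*0/1, 0/1 + 1/1*1/2) = [0/1, 1/2)
  'b': [0/1 + 1/1*1/2, 0/1 + 1/1*3/4) = [1/2, 3/4)
  'a': [0/1 + 1/1*3/4, 0/1 + 1/1*1/1) = [3/4, 1/1) <- contains code 231/256
  emit 'a', narrow to [3/4, 1/1)

Answer: 3/4 1/1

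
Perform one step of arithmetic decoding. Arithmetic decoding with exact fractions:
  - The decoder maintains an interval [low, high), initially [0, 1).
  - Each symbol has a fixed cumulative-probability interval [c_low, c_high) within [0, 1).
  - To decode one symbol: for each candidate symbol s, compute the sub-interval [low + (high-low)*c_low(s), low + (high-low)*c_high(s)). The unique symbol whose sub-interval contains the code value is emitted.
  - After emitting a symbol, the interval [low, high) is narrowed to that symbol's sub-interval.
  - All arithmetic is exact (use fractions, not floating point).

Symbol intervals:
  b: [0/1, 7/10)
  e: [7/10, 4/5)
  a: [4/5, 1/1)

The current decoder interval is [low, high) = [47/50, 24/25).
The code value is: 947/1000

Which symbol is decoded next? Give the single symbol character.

Interval width = high − low = 24/25 − 47/50 = 1/50
Scaled code = (code − low) / width = (947/1000 − 47/50) / 1/50 = 7/20
  b: [0/1, 7/10) ← scaled code falls here ✓
  e: [7/10, 4/5) 
  a: [4/5, 1/1) 

Answer: b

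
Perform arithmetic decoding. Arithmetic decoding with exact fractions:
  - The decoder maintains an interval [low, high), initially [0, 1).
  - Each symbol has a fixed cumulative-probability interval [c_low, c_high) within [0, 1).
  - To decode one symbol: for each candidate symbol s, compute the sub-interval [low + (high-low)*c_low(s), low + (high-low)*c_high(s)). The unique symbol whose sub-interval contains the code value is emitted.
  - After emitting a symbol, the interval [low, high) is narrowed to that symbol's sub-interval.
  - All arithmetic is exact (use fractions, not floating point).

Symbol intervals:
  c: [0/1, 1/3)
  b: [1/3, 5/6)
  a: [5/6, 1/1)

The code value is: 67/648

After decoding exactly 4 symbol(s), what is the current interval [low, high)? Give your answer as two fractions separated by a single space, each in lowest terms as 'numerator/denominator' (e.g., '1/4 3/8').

Step 1: interval [0/1, 1/1), width = 1/1 - 0/1 = 1/1
  'c': [0/1 + 1/1*0/1, 0/1 + 1/1*1/3) = [0/1, 1/3) <- contains code 67/648
  'b': [0/1 + 1/1*1/3, 0/1 + 1/1*5/6) = [1/3, 5/6)
  'a': [0/1 + 1/1*5/6, 0/1 + 1/1*1/1) = [5/6, 1/1)
  emit 'c', narrow to [0/1, 1/3)
Step 2: interval [0/1, 1/3), width = 1/3 - 0/1 = 1/3
  'c': [0/1 + 1/3*0/1, 0/1 + 1/3*1/3) = [0/1, 1/9) <- contains code 67/648
  'b': [0/1 + 1/3*1/3, 0/1 + 1/3*5/6) = [1/9, 5/18)
  'a': [0/1 + 1/3*5/6, 0/1 + 1/3*1/1) = [5/18, 1/3)
  emit 'c', narrow to [0/1, 1/9)
Step 3: interval [0/1, 1/9), width = 1/9 - 0/1 = 1/9
  'c': [0/1 + 1/9*0/1, 0/1 + 1/9*1/3) = [0/1, 1/27)
  'b': [0/1 + 1/9*1/3, 0/1 + 1/9*5/6) = [1/27, 5/54)
  'a': [0/1 + 1/9*5/6, 0/1 + 1/9*1/1) = [5/54, 1/9) <- contains code 67/648
  emit 'a', narrow to [5/54, 1/9)
Step 4: interval [5/54, 1/9), width = 1/9 - 5/54 = 1/54
  'c': [5/54 + 1/54*0/1, 5/54 + 1/54*1/3) = [5/54, 8/81)
  'b': [5/54 + 1/54*1/3, 5/54 + 1/54*5/6) = [8/81, 35/324) <- contains code 67/648
  'a': [5/54 + 1/54*5/6, 5/54 + 1/54*1/1) = [35/324, 1/9)
  emit 'b', narrow to [8/81, 35/324)

Answer: 8/81 35/324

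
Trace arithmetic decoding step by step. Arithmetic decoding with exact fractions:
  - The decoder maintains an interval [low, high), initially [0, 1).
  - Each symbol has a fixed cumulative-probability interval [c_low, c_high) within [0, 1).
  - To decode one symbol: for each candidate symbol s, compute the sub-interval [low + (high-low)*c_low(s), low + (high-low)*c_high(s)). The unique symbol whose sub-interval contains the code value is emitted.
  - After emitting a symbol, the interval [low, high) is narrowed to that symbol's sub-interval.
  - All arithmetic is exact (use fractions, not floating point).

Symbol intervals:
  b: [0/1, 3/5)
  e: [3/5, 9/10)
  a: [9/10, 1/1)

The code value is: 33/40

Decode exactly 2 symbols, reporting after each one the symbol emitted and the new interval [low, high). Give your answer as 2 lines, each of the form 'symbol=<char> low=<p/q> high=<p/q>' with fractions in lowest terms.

Step 1: interval [0/1, 1/1), width = 1/1 - 0/1 = 1/1
  'b': [0/1 + 1/1*0/1, 0/1 + 1/1*3/5) = [0/1, 3/5)
  'e': [0/1 + 1/1*3/5, 0/1 + 1/1*9/10) = [3/5, 9/10) <- contains code 33/40
  'a': [0/1 + 1/1*9/10, 0/1 + 1/1*1/1) = [9/10, 1/1)
  emit 'e', narrow to [3/5, 9/10)
Step 2: interval [3/5, 9/10), width = 9/10 - 3/5 = 3/10
  'b': [3/5 + 3/10*0/1, 3/5 + 3/10*3/5) = [3/5, 39/50)
  'e': [3/5 + 3/10*3/5, 3/5 + 3/10*9/10) = [39/50, 87/100) <- contains code 33/40
  'a': [3/5 + 3/10*9/10, 3/5 + 3/10*1/1) = [87/100, 9/10)
  emit 'e', narrow to [39/50, 87/100)

Answer: symbol=e low=3/5 high=9/10
symbol=e low=39/50 high=87/100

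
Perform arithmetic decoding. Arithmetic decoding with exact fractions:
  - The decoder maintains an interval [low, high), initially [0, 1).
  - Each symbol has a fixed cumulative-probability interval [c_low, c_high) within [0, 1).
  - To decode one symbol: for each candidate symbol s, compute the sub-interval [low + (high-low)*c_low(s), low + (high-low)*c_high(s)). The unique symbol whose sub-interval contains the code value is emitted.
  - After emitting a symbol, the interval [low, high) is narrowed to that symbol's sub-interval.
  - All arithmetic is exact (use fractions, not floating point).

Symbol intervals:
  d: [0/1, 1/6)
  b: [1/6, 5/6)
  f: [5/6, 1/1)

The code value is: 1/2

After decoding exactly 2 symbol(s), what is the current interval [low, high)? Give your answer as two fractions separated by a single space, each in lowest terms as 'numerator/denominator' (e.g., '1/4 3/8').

Answer: 5/18 13/18

Derivation:
Step 1: interval [0/1, 1/1), width = 1/1 - 0/1 = 1/1
  'd': [0/1 + 1/1*0/1, 0/1 + 1/1*1/6) = [0/1, 1/6)
  'b': [0/1 + 1/1*1/6, 0/1 + 1/1*5/6) = [1/6, 5/6) <- contains code 1/2
  'f': [0/1 + 1/1*5/6, 0/1 + 1/1*1/1) = [5/6, 1/1)
  emit 'b', narrow to [1/6, 5/6)
Step 2: interval [1/6, 5/6), width = 5/6 - 1/6 = 2/3
  'd': [1/6 + 2/3*0/1, 1/6 + 2/3*1/6) = [1/6, 5/18)
  'b': [1/6 + 2/3*1/6, 1/6 + 2/3*5/6) = [5/18, 13/18) <- contains code 1/2
  'f': [1/6 + 2/3*5/6, 1/6 + 2/3*1/1) = [13/18, 5/6)
  emit 'b', narrow to [5/18, 13/18)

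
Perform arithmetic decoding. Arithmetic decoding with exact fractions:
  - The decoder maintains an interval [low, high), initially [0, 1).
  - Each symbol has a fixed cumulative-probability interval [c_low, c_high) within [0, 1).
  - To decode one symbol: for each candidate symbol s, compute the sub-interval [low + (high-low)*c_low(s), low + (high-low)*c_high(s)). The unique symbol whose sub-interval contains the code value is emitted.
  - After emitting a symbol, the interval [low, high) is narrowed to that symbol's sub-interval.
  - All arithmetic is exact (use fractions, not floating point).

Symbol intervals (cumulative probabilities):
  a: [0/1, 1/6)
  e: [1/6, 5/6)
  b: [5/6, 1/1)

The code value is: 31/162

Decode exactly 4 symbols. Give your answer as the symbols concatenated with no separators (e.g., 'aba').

Answer: eaea

Derivation:
Step 1: interval [0/1, 1/1), width = 1/1 - 0/1 = 1/1
  'a': [0/1 + 1/1*0/1, 0/1 + 1/1*1/6) = [0/1, 1/6)
  'e': [0/1 + 1/1*1/6, 0/1 + 1/1*5/6) = [1/6, 5/6) <- contains code 31/162
  'b': [0/1 + 1/1*5/6, 0/1 + 1/1*1/1) = [5/6, 1/1)
  emit 'e', narrow to [1/6, 5/6)
Step 2: interval [1/6, 5/6), width = 5/6 - 1/6 = 2/3
  'a': [1/6 + 2/3*0/1, 1/6 + 2/3*1/6) = [1/6, 5/18) <- contains code 31/162
  'e': [1/6 + 2/3*1/6, 1/6 + 2/3*5/6) = [5/18, 13/18)
  'b': [1/6 + 2/3*5/6, 1/6 + 2/3*1/1) = [13/18, 5/6)
  emit 'a', narrow to [1/6, 5/18)
Step 3: interval [1/6, 5/18), width = 5/18 - 1/6 = 1/9
  'a': [1/6 + 1/9*0/1, 1/6 + 1/9*1/6) = [1/6, 5/27)
  'e': [1/6 + 1/9*1/6, 1/6 + 1/9*5/6) = [5/27, 7/27) <- contains code 31/162
  'b': [1/6 + 1/9*5/6, 1/6 + 1/9*1/1) = [7/27, 5/18)
  emit 'e', narrow to [5/27, 7/27)
Step 4: interval [5/27, 7/27), width = 7/27 - 5/27 = 2/27
  'a': [5/27 + 2/27*0/1, 5/27 + 2/27*1/6) = [5/27, 16/81) <- contains code 31/162
  'e': [5/27 + 2/27*1/6, 5/27 + 2/27*5/6) = [16/81, 20/81)
  'b': [5/27 + 2/27*5/6, 5/27 + 2/27*1/1) = [20/81, 7/27)
  emit 'a', narrow to [5/27, 16/81)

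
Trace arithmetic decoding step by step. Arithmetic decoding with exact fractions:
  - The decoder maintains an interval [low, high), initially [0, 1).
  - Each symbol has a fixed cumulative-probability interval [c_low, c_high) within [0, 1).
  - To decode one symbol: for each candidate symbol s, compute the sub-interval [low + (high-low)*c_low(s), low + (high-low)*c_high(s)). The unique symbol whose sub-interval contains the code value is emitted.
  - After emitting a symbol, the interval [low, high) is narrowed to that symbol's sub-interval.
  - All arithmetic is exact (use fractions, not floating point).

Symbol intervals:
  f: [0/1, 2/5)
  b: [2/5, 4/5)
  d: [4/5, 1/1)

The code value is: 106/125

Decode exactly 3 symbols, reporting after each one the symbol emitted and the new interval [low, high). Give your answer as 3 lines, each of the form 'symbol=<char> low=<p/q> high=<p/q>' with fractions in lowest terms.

Step 1: interval [0/1, 1/1), width = 1/1 - 0/1 = 1/1
  'f': [0/1 + 1/1*0/1, 0/1 + 1/1*2/5) = [0/1, 2/5)
  'b': [0/1 + 1/1*2/5, 0/1 + 1/1*4/5) = [2/5, 4/5)
  'd': [0/1 + 1/1*4/5, 0/1 + 1/1*1/1) = [4/5, 1/1) <- contains code 106/125
  emit 'd', narrow to [4/5, 1/1)
Step 2: interval [4/5, 1/1), width = 1/1 - 4/5 = 1/5
  'f': [4/5 + 1/5*0/1, 4/5 + 1/5*2/5) = [4/5, 22/25) <- contains code 106/125
  'b': [4/5 + 1/5*2/5, 4/5 + 1/5*4/5) = [22/25, 24/25)
  'd': [4/5 + 1/5*4/5, 4/5 + 1/5*1/1) = [24/25, 1/1)
  emit 'f', narrow to [4/5, 22/25)
Step 3: interval [4/5, 22/25), width = 22/25 - 4/5 = 2/25
  'f': [4/5 + 2/25*0/1, 4/5 + 2/25*2/5) = [4/5, 104/125)
  'b': [4/5 + 2/25*2/5, 4/5 + 2/25*4/5) = [104/125, 108/125) <- contains code 106/125
  'd': [4/5 + 2/25*4/5, 4/5 + 2/25*1/1) = [108/125, 22/25)
  emit 'b', narrow to [104/125, 108/125)

Answer: symbol=d low=4/5 high=1/1
symbol=f low=4/5 high=22/25
symbol=b low=104/125 high=108/125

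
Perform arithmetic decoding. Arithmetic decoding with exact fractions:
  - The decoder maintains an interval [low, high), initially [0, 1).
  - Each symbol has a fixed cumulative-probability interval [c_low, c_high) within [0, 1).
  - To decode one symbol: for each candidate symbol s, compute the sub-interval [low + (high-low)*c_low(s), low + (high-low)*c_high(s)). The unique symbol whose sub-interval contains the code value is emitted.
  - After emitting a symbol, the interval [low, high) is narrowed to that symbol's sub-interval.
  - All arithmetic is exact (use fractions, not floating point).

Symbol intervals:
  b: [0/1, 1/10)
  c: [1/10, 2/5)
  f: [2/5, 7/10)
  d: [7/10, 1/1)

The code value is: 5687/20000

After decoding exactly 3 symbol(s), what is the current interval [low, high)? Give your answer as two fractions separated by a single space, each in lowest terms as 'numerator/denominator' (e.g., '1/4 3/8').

Step 1: interval [0/1, 1/1), width = 1/1 - 0/1 = 1/1
  'b': [0/1 + 1/1*0/1, 0/1 + 1/1*1/10) = [0/1, 1/10)
  'c': [0/1 + 1/1*1/10, 0/1 + 1/1*2/5) = [1/10, 2/5) <- contains code 5687/20000
  'f': [0/1 + 1/1*2/5, 0/1 + 1/1*7/10) = [2/5, 7/10)
  'd': [0/1 + 1/1*7/10, 0/1 + 1/1*1/1) = [7/10, 1/1)
  emit 'c', narrow to [1/10, 2/5)
Step 2: interval [1/10, 2/5), width = 2/5 - 1/10 = 3/10
  'b': [1/10 + 3/10*0/1, 1/10 + 3/10*1/10) = [1/10, 13/100)
  'c': [1/10 + 3/10*1/10, 1/10 + 3/10*2/5) = [13/100, 11/50)
  'f': [1/10 + 3/10*2/5, 1/10 + 3/10*7/10) = [11/50, 31/100) <- contains code 5687/20000
  'd': [1/10 + 3/10*7/10, 1/10 + 3/10*1/1) = [31/100, 2/5)
  emit 'f', narrow to [11/50, 31/100)
Step 3: interval [11/50, 31/100), width = 31/100 - 11/50 = 9/100
  'b': [11/50 + 9/100*0/1, 11/50 + 9/100*1/10) = [11/50, 229/1000)
  'c': [11/50 + 9/100*1/10, 11/50 + 9/100*2/5) = [229/1000, 32/125)
  'f': [11/50 + 9/100*2/5, 11/50 + 9/100*7/10) = [32/125, 283/1000)
  'd': [11/50 + 9/100*7/10, 11/50 + 9/100*1/1) = [283/1000, 31/100) <- contains code 5687/20000
  emit 'd', narrow to [283/1000, 31/100)

Answer: 283/1000 31/100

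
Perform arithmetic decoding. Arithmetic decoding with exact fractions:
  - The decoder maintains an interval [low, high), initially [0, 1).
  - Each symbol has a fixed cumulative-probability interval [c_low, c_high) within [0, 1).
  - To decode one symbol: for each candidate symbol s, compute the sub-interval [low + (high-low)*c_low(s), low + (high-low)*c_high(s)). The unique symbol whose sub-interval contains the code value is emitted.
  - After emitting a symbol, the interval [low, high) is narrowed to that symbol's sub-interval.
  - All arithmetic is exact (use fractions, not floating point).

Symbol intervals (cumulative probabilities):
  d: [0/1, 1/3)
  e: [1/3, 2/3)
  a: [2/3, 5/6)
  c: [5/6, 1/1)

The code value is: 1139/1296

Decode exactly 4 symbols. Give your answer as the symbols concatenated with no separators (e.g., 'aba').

Answer: cdac

Derivation:
Step 1: interval [0/1, 1/1), width = 1/1 - 0/1 = 1/1
  'd': [0/1 + 1/1*0/1, 0/1 + 1/1*1/3) = [0/1, 1/3)
  'e': [0/1 + 1/1*1/3, 0/1 + 1/1*2/3) = [1/3, 2/3)
  'a': [0/1 + 1/1*2/3, 0/1 + 1/1*5/6) = [2/3, 5/6)
  'c': [0/1 + 1/1*5/6, 0/1 + 1/1*1/1) = [5/6, 1/1) <- contains code 1139/1296
  emit 'c', narrow to [5/6, 1/1)
Step 2: interval [5/6, 1/1), width = 1/1 - 5/6 = 1/6
  'd': [5/6 + 1/6*0/1, 5/6 + 1/6*1/3) = [5/6, 8/9) <- contains code 1139/1296
  'e': [5/6 + 1/6*1/3, 5/6 + 1/6*2/3) = [8/9, 17/18)
  'a': [5/6 + 1/6*2/3, 5/6 + 1/6*5/6) = [17/18, 35/36)
  'c': [5/6 + 1/6*5/6, 5/6 + 1/6*1/1) = [35/36, 1/1)
  emit 'd', narrow to [5/6, 8/9)
Step 3: interval [5/6, 8/9), width = 8/9 - 5/6 = 1/18
  'd': [5/6 + 1/18*0/1, 5/6 + 1/18*1/3) = [5/6, 23/27)
  'e': [5/6 + 1/18*1/3, 5/6 + 1/18*2/3) = [23/27, 47/54)
  'a': [5/6 + 1/18*2/3, 5/6 + 1/18*5/6) = [47/54, 95/108) <- contains code 1139/1296
  'c': [5/6 + 1/18*5/6, 5/6 + 1/18*1/1) = [95/108, 8/9)
  emit 'a', narrow to [47/54, 95/108)
Step 4: interval [47/54, 95/108), width = 95/108 - 47/54 = 1/108
  'd': [47/54 + 1/108*0/1, 47/54 + 1/108*1/3) = [47/54, 283/324)
  'e': [47/54 + 1/108*1/3, 47/54 + 1/108*2/3) = [283/324, 71/81)
  'a': [47/54 + 1/108*2/3, 47/54 + 1/108*5/6) = [71/81, 569/648)
  'c': [47/54 + 1/108*5/6, 47/54 + 1/108*1/1) = [569/648, 95/108) <- contains code 1139/1296
  emit 'c', narrow to [569/648, 95/108)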